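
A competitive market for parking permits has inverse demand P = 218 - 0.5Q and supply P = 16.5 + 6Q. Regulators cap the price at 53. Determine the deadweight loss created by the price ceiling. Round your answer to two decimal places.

2017.73

Without the control, 218 - 0.5Q = 16.5 + 6Q so Q* = 31 and P* = 202.5.
At the ceiling price 53, quantity supplied is (53 - 16.5)/6 = 6.0833; supply is the short side, so Q = 6.0833 trades at P = 53.
At Q = 6.0833 the demand price is 214.9583 and the supply price is 53. Deadweight loss is the triangle between the curves from 6.0833 to 31: (1/2)(214.9583 - 53)(31 - 6.0833) = 2017.7309.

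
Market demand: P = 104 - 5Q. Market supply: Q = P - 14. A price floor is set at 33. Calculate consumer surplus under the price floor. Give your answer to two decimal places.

Rewriting supply in inverse form: P = 14 + Q.
Without the control, 104 - 5Q = 14 + Q so Q* = 15 and P* = 29.
At P = 33, buyers demand (104 - 33)/5 = 14.2 while sellers would supply more, so the quantity traded is 14.2 at price 33.
CS is the triangle under demand above 33: (1/2)(14.2)(104 - 33) = 504.1.

504.10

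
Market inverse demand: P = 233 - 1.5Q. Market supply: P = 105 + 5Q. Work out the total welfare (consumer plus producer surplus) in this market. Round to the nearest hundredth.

1260.31

Equilibrium: 233 - 1.5Q = 105 + 5Q, so Q* = 19.6923 and P* = 203.4615.
CS = (1/2)(19.6923)(29.5385) = 290.8402 and PS = (1/2)(19.6923)(98.4615) = 969.4675, so total surplus = 1260.3077.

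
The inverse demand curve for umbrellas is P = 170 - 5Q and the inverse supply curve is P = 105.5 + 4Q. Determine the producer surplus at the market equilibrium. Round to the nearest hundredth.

Equilibrium: 170 - 5Q = 105.5 + 4Q, so Q* = 7.1667 and P* = 134.1667.
Producer surplus is the triangle above supply below P*: (1/2)(7.1667)(134.1667 - 105.5) = (1/2)(7.1667)(28.6667) = 102.7222.

102.72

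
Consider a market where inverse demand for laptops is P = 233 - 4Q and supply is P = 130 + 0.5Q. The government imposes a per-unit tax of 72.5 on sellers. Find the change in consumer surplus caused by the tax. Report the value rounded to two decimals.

Without the tax, 233 - 4Q = 130 + 0.5Q so Q* = 22.8889 and P* = 141.4444.
A tax on sellers shifts supply up by 72.5: 233 - 4Q = 130 + 0.5Q + 72.5, so Q_t = 6.7778. Buyers pay P_b = 205.8889; sellers receive P_s = P_b - 72.5 = 133.3889.
Consumers lose the trapezoid between P* and P_b out to Q_t plus the triangle from Q_t to Q*: change in CS = 91.8765 - 1047.8025 = -955.9259.

-955.93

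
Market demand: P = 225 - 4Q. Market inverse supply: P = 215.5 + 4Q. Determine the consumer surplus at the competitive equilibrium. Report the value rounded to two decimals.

Set 225 - 4Q = 215.5 + 4Q, which gives 9.5 = 8Q, so Q* = 1.1875 and P* = 225 - 4(1.1875) = 220.25.
CS is the area between the demand curve and P* from 0 to Q*: (1/2)(1.1875)(4.75) = 2.8203.

2.82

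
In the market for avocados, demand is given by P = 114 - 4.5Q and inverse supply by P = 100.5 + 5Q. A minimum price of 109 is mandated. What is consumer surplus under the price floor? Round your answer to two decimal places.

Free-market equilibrium: 114 - 4.5Q = 100.5 + 5Q gives Q* = 1.4211, P* = 107.6053.
At P = 109, buyers demand (114 - 109)/4.5 = 1.1111 while sellers would supply more, so the quantity traded is 1.1111 at price 109.
CS is the triangle under demand above 109: (1/2)(1.1111)(114 - 109) = 2.7778.

2.78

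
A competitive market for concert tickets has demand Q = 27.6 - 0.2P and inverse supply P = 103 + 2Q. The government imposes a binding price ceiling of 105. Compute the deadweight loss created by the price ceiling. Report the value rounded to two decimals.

Rewriting demand in inverse form: P = 138 - 5Q.
Without the control, 138 - 5Q = 103 + 2Q so Q* = 5 and P* = 113.
At the ceiling price 105, quantity supplied is (105 - 103)/2 = 1; supply is the short side, so Q = 1 trades at P = 105.
The lost-trades triangle has base Q* - 1 = 4 and height equal to the gap between the curves at Q = 1, which is 133 - 105 = 28. DWL = (1/2)(4)(28) = 56.

56.00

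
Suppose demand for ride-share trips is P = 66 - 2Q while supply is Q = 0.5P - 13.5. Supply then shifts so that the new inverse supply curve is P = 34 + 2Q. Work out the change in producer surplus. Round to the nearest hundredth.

-31.06

Rewriting supply in inverse form: P = 27 + 2Q.
Initial equilibrium: Q_0 = 9.75, P_0 = 46.5; CS_0 = (1/2)(9.75)(19.5) = 95.0625, PS_0 = (1/2)(9.75)(19.5) = 95.0625.
New equilibrium: 66 - 2Q = 34 + 2Q gives Q_1 = 8, P_1 = 50; CS_1 = 64, PS_1 = 64.
Change in producer surplus = 64 - 95.0625 = -31.0625.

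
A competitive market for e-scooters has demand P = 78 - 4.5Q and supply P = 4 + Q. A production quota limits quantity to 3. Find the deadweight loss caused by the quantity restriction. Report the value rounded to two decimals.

300.57

Unrestricted equilibrium: Q* = (78 - 4)/(4.5 + 1) = 13.4545.
At Q = 3 the demand price is 78 - 4.5(3) = 64.5 and the supply price is 4 + (3) = 7.
DWL = (1/2)(gap between curves at 3) x (Q* - 3) = (1/2)(57.5)(10.4545) = 300.5682.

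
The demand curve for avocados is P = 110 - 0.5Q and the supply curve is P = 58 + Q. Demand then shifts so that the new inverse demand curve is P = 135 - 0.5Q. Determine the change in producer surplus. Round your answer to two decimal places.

716.67

Initial equilibrium: Q_0 = 34.6667, P_0 = 92.6667; CS_0 = (1/2)(34.6667)(17.3333) = 300.4444, PS_0 = (1/2)(34.6667)(34.6667) = 600.8889.
New equilibrium: 135 - 0.5Q = 58 + Q gives Q_1 = 51.3333, P_1 = 109.3333; CS_1 = 658.7778, PS_1 = 1317.5556.
Change in producer surplus = 1317.5556 - 600.8889 = 716.6667.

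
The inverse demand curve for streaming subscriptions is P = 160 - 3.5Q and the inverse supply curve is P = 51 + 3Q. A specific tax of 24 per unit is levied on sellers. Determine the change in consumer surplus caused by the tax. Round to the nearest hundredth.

-192.85

Without the tax, 160 - 3.5Q = 51 + 3Q so Q* = 16.7692 and P* = 101.3077.
With the tax, sellers need 24 more per unit: 160 - 3.5Q = 51 + 3Q + 24, so Q_t = 13.0769. Buyers pay P_b = 114.2308; sellers receive P_s = P_b - 24 = 90.2308.
Consumers lose the trapezoid between P* and P_b out to Q_t plus the triangle from Q_t to Q*: change in CS = 299.2604 - 492.1124 = -192.8521.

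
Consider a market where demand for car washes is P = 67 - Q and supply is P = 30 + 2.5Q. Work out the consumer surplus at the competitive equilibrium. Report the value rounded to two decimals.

55.88

Setting demand equal to supply, 37 = 3.5Q, so Q* = 10.5714 and P* = 56.4286.
CS is the area between the demand curve and P* from 0 to Q*: (1/2)(10.5714)(10.5714) = 55.8776.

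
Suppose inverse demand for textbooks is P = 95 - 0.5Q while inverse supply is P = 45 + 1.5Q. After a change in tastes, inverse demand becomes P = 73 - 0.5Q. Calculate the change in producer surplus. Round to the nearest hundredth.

-321.75

Initial equilibrium: Q_0 = 25, P_0 = 82.5; CS_0 = (1/2)(25)(12.5) = 156.25, PS_0 = (1/2)(25)(37.5) = 468.75.
New equilibrium: 73 - 0.5Q = 45 + 1.5Q gives Q_1 = 14, P_1 = 66; CS_1 = 49, PS_1 = 147.
Change in producer surplus = 147 - 468.75 = -321.75.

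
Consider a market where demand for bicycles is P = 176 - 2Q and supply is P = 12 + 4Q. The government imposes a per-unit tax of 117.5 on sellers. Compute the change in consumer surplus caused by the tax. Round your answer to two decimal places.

Pre-tax equilibrium: 176 - 2Q = 12 + 4Q gives Q* = 27.3333, P* = 121.3333.
With the tax, sellers need 117.5 more per unit: 176 - 2Q = 12 + 4Q + 117.5, so Q_t = 7.75. Buyers pay P_b = 160.5; sellers receive P_s = P_b - 117.5 = 43.
CS falls from (1/2)(27.3333)(54.6667) = 747.1111 to (1/2)(7.75)(15.5) = 60.0625, a change of -687.0486.

-687.05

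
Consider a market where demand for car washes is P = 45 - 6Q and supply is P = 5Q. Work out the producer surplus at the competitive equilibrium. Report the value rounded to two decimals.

Setting demand equal to supply, 45 = 11Q, so Q* = 4.0909 and P* = 20.4545.
Producer surplus is the triangle above supply below P*: (1/2)(4.0909)(20.4545 - 0) = (1/2)(4.0909)(20.4545) = 41.8388.

41.84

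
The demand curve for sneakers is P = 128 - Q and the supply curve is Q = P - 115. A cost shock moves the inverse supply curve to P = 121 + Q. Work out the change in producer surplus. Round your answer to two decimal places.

Rewriting supply in inverse form: P = 115 + Q.
Initial equilibrium: Q_0 = 6.5, P_0 = 121.5; CS_0 = (1/2)(6.5)(6.5) = 21.125, PS_0 = (1/2)(6.5)(6.5) = 21.125.
New equilibrium: 128 - Q = 121 + Q gives Q_1 = 3.5, P_1 = 124.5; CS_1 = 6.125, PS_1 = 6.125.
Change in producer surplus = 6.125 - 21.125 = -15.

-15.00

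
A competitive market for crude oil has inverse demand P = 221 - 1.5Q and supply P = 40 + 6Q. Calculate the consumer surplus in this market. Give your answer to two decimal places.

Equilibrium: 221 - 1.5Q = 40 + 6Q, so Q* = 24.1333 and P* = 184.8.
The demand choke price is 221, so CS = (1/2)(Q*)(221 - P*) = (1/2)(24.1333)(36.2) = 436.8133.

436.81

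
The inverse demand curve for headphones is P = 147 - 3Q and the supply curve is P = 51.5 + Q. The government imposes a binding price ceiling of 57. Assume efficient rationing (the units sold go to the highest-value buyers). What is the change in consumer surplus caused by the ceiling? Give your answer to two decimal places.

-405.40

Without the control, 147 - 3Q = 51.5 + Q so Q* = 23.875 and P* = 75.375.
At P = 57, sellers supply (57 - 51.5)/1 = 5.5 while buyers want more, so the quantity traded is 5.5 at price 57.
CS goes from (1/2)(23.875)(71.625) = 855.0234 to 449.625 (computed as (147 - 57)(5.5) - (1/2)(3)(5.5)^2), a change of -405.3984.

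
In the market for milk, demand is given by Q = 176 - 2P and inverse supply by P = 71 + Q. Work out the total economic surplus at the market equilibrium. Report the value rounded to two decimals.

96.33

Rewriting demand in inverse form: P = 88 - 0.5Q.
Set 88 - 0.5Q = 71 + Q, which gives 17 = 1.5Q, so Q* = 11.3333 and P* = 88 - 0.5(11.3333) = 82.3333.
Total surplus is the full triangle between the curves from 0 to Q*: (1/2)(11.3333)(88 - 71) = 96.3333.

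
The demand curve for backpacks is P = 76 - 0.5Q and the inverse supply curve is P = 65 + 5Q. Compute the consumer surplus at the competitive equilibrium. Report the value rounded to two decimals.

1.00

Set 76 - 0.5Q = 65 + 5Q, which gives 11 = 5.5Q, so Q* = 2 and P* = 76 - 0.5(2) = 75.
CS is the area between the demand curve and P* from 0 to Q*: (1/2)(2)(1) = 1.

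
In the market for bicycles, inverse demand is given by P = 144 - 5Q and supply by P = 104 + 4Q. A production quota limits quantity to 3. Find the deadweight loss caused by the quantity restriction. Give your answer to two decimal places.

Without the quota, 144 - 5Q = 104 + 4Q gives Q* = 4.4444.
At Q = 3 the demand price is 144 - 5(3) = 129 and the supply price is 104 + 4(3) = 116.
Deadweight loss is the triangle between the curves from 3 to 4.4444: (1/2)(129 - 116)(4.4444 - 3) = 9.3889.

9.39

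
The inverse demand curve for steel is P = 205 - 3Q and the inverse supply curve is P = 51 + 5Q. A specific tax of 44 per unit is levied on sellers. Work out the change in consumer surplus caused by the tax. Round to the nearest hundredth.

-272.25

Without the tax, 205 - 3Q = 51 + 5Q so Q* = 19.25 and P* = 147.25.
A tax on sellers shifts supply up by 44: 205 - 3Q = 51 + 5Q + 44, so Q_t = 13.75. Buyers pay P_b = 163.75; sellers receive P_s = P_b - 44 = 119.75.
Consumers lose the trapezoid between P* and P_b out to Q_t plus the triangle from Q_t to Q*: change in CS = 283.5938 - 555.8438 = -272.25.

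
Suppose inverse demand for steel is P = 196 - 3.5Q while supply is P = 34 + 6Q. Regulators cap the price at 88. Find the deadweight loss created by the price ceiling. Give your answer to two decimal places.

Free-market equilibrium: 196 - 3.5Q = 34 + 6Q gives Q* = 17.0526, P* = 136.3158.
At the ceiling price 88, quantity supplied is (88 - 34)/6 = 9; supply is the short side, so Q = 9 trades at P = 88.
At Q = 9 the demand price is 164.5 and the supply price is 88. Deadweight loss is the triangle between the curves from 9 to 17.0526: (1/2)(164.5 - 88)(17.0526 - 9) = 308.0132.

308.01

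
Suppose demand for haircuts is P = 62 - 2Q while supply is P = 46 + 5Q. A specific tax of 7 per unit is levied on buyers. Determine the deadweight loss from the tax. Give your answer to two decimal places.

Pre-tax equilibrium: 62 - 2Q = 46 + 5Q gives Q* = 2.2857, P* = 57.4286.
With the tax, buyers' net willingness to pay falls by 7: (62 - 7) - 2Q = 46 + 5Q, so Q_t = 1.2857. Buyers pay P_b = 59.4286; sellers receive P_s = P_b - 7 = 52.4286.
Deadweight loss is the triangle between the curves from Q_t to Q*: (1/2)(2.2857 - 1.2857)(7) = 3.5.

3.50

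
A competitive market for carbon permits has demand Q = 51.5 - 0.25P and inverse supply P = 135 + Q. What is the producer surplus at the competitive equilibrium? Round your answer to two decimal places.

100.82

Rewriting demand in inverse form: P = 206 - 4Q.
Set 206 - 4Q = 135 + Q, which gives 71 = 5Q, so Q* = 14.2 and P* = 206 - 4(14.2) = 149.2.
Producer surplus is the triangle above supply below P*: (1/2)(14.2)(149.2 - 135) = (1/2)(14.2)(14.2) = 100.82.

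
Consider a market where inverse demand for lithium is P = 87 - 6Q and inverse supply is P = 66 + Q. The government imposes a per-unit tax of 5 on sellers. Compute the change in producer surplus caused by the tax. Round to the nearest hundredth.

-1.89

Pre-tax equilibrium: 87 - 6Q = 66 + Q gives Q* = 3, P* = 69.
A tax on sellers shifts supply up by 5: 87 - 6Q = 66 + Q + 5, so Q_t = 2.2857. Buyers pay P_b = 73.2857; sellers receive P_s = P_b - 5 = 68.2857.
Producers lose the trapezoid between P_s and P* out to Q_t plus the triangle from Q_t to Q*: change in PS = 2.6122 - 4.5 = -1.8878.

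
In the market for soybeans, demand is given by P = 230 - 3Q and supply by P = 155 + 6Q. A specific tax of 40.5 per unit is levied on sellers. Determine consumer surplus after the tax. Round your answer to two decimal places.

22.04

Without the tax, 230 - 3Q = 155 + 6Q so Q* = 8.3333 and P* = 205.
With the tax, sellers need 40.5 more per unit: 230 - 3Q = 155 + 6Q + 40.5, so Q_t = 3.8333. Buyers pay P_b = 218.5; sellers receive P_s = P_b - 40.5 = 178.
Consumer surplus is the triangle under demand above P_b: (1/2)(3.8333)(230 - 218.5) = 22.0417.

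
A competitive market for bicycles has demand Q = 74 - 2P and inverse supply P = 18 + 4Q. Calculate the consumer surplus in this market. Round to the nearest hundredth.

4.46

Rewriting demand in inverse form: P = 37 - 0.5Q.
Set 37 - 0.5Q = 18 + 4Q, which gives 19 = 4.5Q, so Q* = 4.2222 and P* = 37 - 0.5(4.2222) = 34.8889.
Consumer surplus is the triangle under demand above P*: (1/2)(4.2222)(37 - 34.8889) = (1/2)(4.2222)(2.1111) = 4.4568.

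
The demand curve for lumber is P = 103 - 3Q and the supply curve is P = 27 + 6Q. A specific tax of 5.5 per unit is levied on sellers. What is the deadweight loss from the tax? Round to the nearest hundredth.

Pre-tax equilibrium: 103 - 3Q = 27 + 6Q gives Q* = 8.4444, P* = 77.6667.
With the tax, sellers need 5.5 more per unit: 103 - 3Q = 27 + 6Q + 5.5, so Q_t = 7.8333. Buyers pay P_b = 79.5; sellers receive P_s = P_b - 5.5 = 74.
The welfare triangle lost has base Q* - Q_t = 0.6111 and height t = 5.5, so DWL = (1/2)(0.6111)(5.5) = 1.6806.

1.68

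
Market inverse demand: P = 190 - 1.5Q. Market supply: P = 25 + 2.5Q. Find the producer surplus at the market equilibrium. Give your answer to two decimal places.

Set 190 - 1.5Q = 25 + 2.5Q, which gives 165 = 4Q, so Q* = 41.25 and P* = 190 - 1.5(41.25) = 128.125.
Producer surplus is the triangle above supply below P*: (1/2)(41.25)(128.125 - 25) = (1/2)(41.25)(103.125) = 2126.9531.

2126.95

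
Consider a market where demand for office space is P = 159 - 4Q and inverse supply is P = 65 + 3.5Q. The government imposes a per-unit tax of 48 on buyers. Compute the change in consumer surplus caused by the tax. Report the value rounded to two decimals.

Pre-tax equilibrium: 159 - 4Q = 65 + 3.5Q gives Q* = 12.5333, P* = 108.8667.
With the tax, buyers' net willingness to pay falls by 48: (159 - 48) - 4Q = 65 + 3.5Q, so Q_t = 6.1333. Buyers pay P_b = 134.4667; sellers receive P_s = P_b - 48 = 86.4667.
Consumers lose the trapezoid between P* and P_b out to Q_t plus the triangle from Q_t to Q*: change in CS = 75.2356 - 314.1689 = -238.9333.

-238.93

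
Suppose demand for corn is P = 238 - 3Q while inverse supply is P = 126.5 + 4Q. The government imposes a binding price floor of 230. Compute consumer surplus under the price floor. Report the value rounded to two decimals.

10.67

Without the control, 238 - 3Q = 126.5 + 4Q so Q* = 15.9286 and P* = 190.2143.
At P = 230, buyers demand (238 - 230)/3 = 2.6667 while sellers would supply more, so the quantity traded is 2.6667 at price 230.
CS is the triangle under demand above 230: (1/2)(2.6667)(238 - 230) = 10.6667.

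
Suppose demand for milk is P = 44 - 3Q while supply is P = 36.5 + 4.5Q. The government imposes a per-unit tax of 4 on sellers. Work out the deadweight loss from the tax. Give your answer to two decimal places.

1.07

Pre-tax equilibrium: 44 - 3Q = 36.5 + 4.5Q gives Q* = 1, P* = 41.
With the tax, sellers need 4 more per unit: 44 - 3Q = 36.5 + 4.5Q + 4, so Q_t = 0.4667. Buyers pay P_b = 42.6; sellers receive P_s = P_b - 4 = 38.6.
Deadweight loss is the triangle between the curves from Q_t to Q*: (1/2)(1 - 0.4667)(4) = 1.0667.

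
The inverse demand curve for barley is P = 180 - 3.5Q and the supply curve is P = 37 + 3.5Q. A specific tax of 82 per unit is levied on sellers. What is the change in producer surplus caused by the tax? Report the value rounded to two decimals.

-597.43

Without the tax, 180 - 3.5Q = 37 + 3.5Q so Q* = 20.4286 and P* = 108.5.
A tax on sellers shifts supply up by 82: 180 - 3.5Q = 37 + 3.5Q + 82, so Q_t = 8.7143. Buyers pay P_b = 149.5; sellers receive P_s = P_b - 82 = 67.5.
PS falls from (1/2)(20.4286)(71.5) = 730.3214 to (1/2)(8.7143)(30.5) = 132.8929, a change of -597.4286.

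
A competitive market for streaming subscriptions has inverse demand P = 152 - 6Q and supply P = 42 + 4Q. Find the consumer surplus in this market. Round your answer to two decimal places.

363.00

Set 152 - 6Q = 42 + 4Q, which gives 110 = 10Q, so Q* = 11 and P* = 152 - 6(11) = 86.
CS is the area between the demand curve and P* from 0 to Q*: (1/2)(11)(66) = 363.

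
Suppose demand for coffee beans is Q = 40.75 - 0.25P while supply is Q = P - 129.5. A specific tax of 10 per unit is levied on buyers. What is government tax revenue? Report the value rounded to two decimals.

47.00

Rewriting demand in inverse form: P = 163 - 4Q.
Rewriting supply in inverse form: P = 129.5 + Q.
Without the tax, 163 - 4Q = 129.5 + Q so Q* = 6.7 and P* = 136.2.
With the tax, buyers' net willingness to pay falls by 10: (163 - 10) - 4Q = 129.5 + Q, so Q_t = 4.7. Buyers pay P_b = 144.2; sellers receive P_s = P_b - 10 = 134.2.
Revenue is the tax times quantity traded: 10 x 4.7 = 47.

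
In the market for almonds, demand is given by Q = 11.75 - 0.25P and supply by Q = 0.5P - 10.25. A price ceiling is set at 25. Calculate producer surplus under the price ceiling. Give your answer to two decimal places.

5.06

Rewriting demand in inverse form: P = 47 - 4Q.
Rewriting supply in inverse form: P = 20.5 + 2Q.
Free-market equilibrium: 47 - 4Q = 20.5 + 2Q gives Q* = 4.4167, P* = 29.3333.
At the ceiling price 25, quantity supplied is (25 - 20.5)/2 = 2.25; supply is the short side, so Q = 2.25 trades at P = 25.
PS is the triangle above supply below 25: (1/2)(2.25)(25 - 20.5) = 5.0625.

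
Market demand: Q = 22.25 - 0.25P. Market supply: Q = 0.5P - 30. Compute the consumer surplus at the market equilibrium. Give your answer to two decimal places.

Rewriting demand in inverse form: P = 89 - 4Q.
Rewriting supply in inverse form: P = 60 + 2Q.
Equilibrium: 89 - 4Q = 60 + 2Q, so Q* = 4.8333 and P* = 69.6667.
Consumer surplus is the triangle under demand above P*: (1/2)(4.8333)(89 - 69.6667) = (1/2)(4.8333)(19.3333) = 46.7222.

46.72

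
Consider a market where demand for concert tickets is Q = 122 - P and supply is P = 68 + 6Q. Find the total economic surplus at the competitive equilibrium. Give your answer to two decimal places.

208.29

Rewriting demand in inverse form: P = 122 - Q.
Setting demand equal to supply, 54 = 7Q, so Q* = 7.7143 and P* = 114.2857.
Total surplus is the full triangle between the curves from 0 to Q*: (1/2)(7.7143)(122 - 68) = 208.2857.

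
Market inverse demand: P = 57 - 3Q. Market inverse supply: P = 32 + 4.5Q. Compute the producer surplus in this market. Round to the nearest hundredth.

25.00

Setting demand equal to supply, 25 = 7.5Q, so Q* = 3.3333 and P* = 47.
The supply curve's price intercept is 32, so PS = (1/2)(Q*)(P* - 32) = (1/2)(3.3333)(15) = 25.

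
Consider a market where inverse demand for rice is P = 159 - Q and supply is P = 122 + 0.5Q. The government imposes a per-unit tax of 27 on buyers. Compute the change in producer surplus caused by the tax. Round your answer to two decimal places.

-141.00

Pre-tax equilibrium: 159 - Q = 122 + 0.5Q gives Q* = 24.6667, P* = 134.3333.
A tax on buyers shifts demand down by 27: (159 - 27) - Q = 122 + 0.5Q, so Q_t = 6.6667. Buyers pay P_b = 152.3333; sellers receive P_s = P_b - 27 = 125.3333.
PS falls from (1/2)(24.6667)(12.3333) = 152.1111 to (1/2)(6.6667)(3.3333) = 11.1111, a change of -141.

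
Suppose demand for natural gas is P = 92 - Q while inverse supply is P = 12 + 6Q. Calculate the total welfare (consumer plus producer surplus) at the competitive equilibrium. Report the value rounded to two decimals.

Setting demand equal to supply, 80 = 7Q, so Q* = 11.4286 and P* = 80.5714.
Total surplus is the full triangle between the curves from 0 to Q*: (1/2)(11.4286)(92 - 12) = 457.1429.

457.14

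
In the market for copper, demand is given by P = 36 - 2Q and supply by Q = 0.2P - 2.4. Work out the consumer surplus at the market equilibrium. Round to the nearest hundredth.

Rewriting supply in inverse form: P = 12 + 5Q.
Set 36 - 2Q = 12 + 5Q, which gives 24 = 7Q, so Q* = 3.4286 and P* = 36 - 2(3.4286) = 29.1429.
CS is the area between the demand curve and P* from 0 to Q*: (1/2)(3.4286)(6.8571) = 11.7551.

11.76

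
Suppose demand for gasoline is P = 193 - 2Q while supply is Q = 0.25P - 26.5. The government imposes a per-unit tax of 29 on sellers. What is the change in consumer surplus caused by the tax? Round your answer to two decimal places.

-116.81

Rewriting supply in inverse form: P = 106 + 4Q.
Pre-tax equilibrium: 193 - 2Q = 106 + 4Q gives Q* = 14.5, P* = 164.
A tax on sellers shifts supply up by 29: 193 - 2Q = 106 + 4Q + 29, so Q_t = 9.6667. Buyers pay P_b = 173.6667; sellers receive P_s = P_b - 29 = 144.6667.
Consumers lose the trapezoid between P* and P_b out to Q_t plus the triangle from Q_t to Q*: change in CS = 93.4444 - 210.25 = -116.8056.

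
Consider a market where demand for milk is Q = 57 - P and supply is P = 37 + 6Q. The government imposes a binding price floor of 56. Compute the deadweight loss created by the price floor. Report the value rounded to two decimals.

12.07

Rewriting demand in inverse form: P = 57 - Q.
Free-market equilibrium: 57 - Q = 37 + 6Q gives Q* = 2.8571, P* = 54.1429.
At the floor price 56, quantity demanded is (57 - 56)/1 = 1; demand is the short side, so Q = 1 trades at P = 56.
At Q = 1 the demand price is 56 and the supply price is 43. Deadweight loss is the triangle between the curves from 1 to 2.8571: (1/2)(56 - 43)(2.8571 - 1) = 12.0714.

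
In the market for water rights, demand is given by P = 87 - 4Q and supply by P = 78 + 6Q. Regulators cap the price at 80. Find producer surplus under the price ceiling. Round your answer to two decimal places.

Without the control, 87 - 4Q = 78 + 6Q so Q* = 0.9 and P* = 83.4.
At the ceiling price 80, quantity supplied is (80 - 78)/6 = 0.3333; supply is the short side, so Q = 0.3333 trades at P = 80.
PS is the triangle above supply below 80: (1/2)(0.3333)(80 - 78) = 0.3333.

0.33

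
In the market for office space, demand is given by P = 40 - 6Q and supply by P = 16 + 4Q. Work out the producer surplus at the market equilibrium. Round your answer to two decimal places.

11.52

Equilibrium: 40 - 6Q = 16 + 4Q, so Q* = 2.4 and P* = 25.6.
Producer surplus is the triangle above supply below P*: (1/2)(2.4)(25.6 - 16) = (1/2)(2.4)(9.6) = 11.52.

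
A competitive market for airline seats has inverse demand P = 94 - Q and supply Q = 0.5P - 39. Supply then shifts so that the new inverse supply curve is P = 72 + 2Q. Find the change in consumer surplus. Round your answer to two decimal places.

12.67

Rewriting supply in inverse form: P = 78 + 2Q.
Initial equilibrium: Q_0 = 5.3333, P_0 = 88.6667; CS_0 = (1/2)(5.3333)(5.3333) = 14.2222, PS_0 = (1/2)(5.3333)(10.6667) = 28.4444.
New equilibrium: 94 - Q = 72 + 2Q gives Q_1 = 7.3333, P_1 = 86.6667; CS_1 = 26.8889, PS_1 = 53.7778.
Change in consumer surplus = 26.8889 - 14.2222 = 12.6667.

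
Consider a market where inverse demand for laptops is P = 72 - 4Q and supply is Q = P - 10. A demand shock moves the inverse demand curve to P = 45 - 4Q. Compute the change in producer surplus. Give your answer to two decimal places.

-52.38

Rewriting supply in inverse form: P = 10 + Q.
Initial equilibrium: Q_0 = 12.4, P_0 = 22.4; CS_0 = (1/2)(12.4)(49.6) = 307.52, PS_0 = (1/2)(12.4)(12.4) = 76.88.
New equilibrium: 45 - 4Q = 10 + Q gives Q_1 = 7, P_1 = 17; CS_1 = 98, PS_1 = 24.5.
Change in producer surplus = 24.5 - 76.88 = -52.38.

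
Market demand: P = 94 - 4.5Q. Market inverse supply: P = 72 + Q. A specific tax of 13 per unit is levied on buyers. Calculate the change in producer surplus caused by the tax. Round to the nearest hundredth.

-6.66

Pre-tax equilibrium: 94 - 4.5Q = 72 + Q gives Q* = 4, P* = 76.
A tax on buyers shifts demand down by 13: (94 - 13) - 4.5Q = 72 + Q, so Q_t = 1.6364. Buyers pay P_b = 86.6364; sellers receive P_s = P_b - 13 = 73.6364.
Producers lose the trapezoid between P_s and P* out to Q_t plus the triangle from Q_t to Q*: change in PS = 1.3388 - 8 = -6.6612.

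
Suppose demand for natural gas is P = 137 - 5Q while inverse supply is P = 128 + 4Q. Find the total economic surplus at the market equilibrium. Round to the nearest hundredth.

4.50

Set 137 - 5Q = 128 + 4Q, which gives 9 = 9Q, so Q* = 1 and P* = 137 - 5(1) = 132.
Total surplus is the full triangle between the curves from 0 to Q*: (1/2)(1)(137 - 128) = 4.5.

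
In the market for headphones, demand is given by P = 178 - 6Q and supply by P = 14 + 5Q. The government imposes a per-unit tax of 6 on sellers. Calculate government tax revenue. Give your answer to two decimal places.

Without the tax, 178 - 6Q = 14 + 5Q so Q* = 14.9091 and P* = 88.5455.
With the tax, sellers need 6 more per unit: 178 - 6Q = 14 + 5Q + 6, so Q_t = 14.3636. Buyers pay P_b = 91.8182; sellers receive P_s = P_b - 6 = 85.8182.
Revenue is the tax times quantity traded: 6 x 14.3636 = 86.1818.

86.18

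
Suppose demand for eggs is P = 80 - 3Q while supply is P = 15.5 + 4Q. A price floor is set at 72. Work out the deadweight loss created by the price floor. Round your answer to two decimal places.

150.05

Without the control, 80 - 3Q = 15.5 + 4Q so Q* = 9.2143 and P* = 52.3571.
At P = 72, buyers demand (80 - 72)/3 = 2.6667 while sellers would supply more, so the quantity traded is 2.6667 at price 72.
The lost-trades triangle has base Q* - 2.6667 = 6.5476 and height equal to the gap between the curves at Q = 2.6667, which is 72 - 26.1667 = 45.8333. DWL = (1/2)(6.5476)(45.8333) = 150.0496.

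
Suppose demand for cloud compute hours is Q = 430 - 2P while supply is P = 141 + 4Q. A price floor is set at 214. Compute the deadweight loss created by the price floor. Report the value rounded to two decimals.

Rewriting demand in inverse form: P = 215 - 0.5Q.
Without the control, 215 - 0.5Q = 141 + 4Q so Q* = 16.4444 and P* = 206.7778.
At P = 214, buyers demand (215 - 214)/0.5 = 2 while sellers would supply more, so the quantity traded is 2 at price 214.
At Q = 2 the demand price is 214 and the supply price is 149. Deadweight loss is the triangle between the curves from 2 to 16.4444: (1/2)(214 - 149)(16.4444 - 2) = 469.4444.

469.44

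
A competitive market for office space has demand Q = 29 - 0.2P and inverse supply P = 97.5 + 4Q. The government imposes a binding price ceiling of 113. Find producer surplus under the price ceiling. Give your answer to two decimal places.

30.03

Rewriting demand in inverse form: P = 145 - 5Q.
Free-market equilibrium: 145 - 5Q = 97.5 + 4Q gives Q* = 5.2778, P* = 118.6111.
At the ceiling price 113, quantity supplied is (113 - 97.5)/4 = 3.875; supply is the short side, so Q = 3.875 trades at P = 113.
PS is the triangle above supply below 113: (1/2)(3.875)(113 - 97.5) = 30.0312.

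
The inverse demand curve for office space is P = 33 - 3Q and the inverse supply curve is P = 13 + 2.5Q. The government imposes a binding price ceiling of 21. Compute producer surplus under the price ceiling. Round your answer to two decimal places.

12.80

Free-market equilibrium: 33 - 3Q = 13 + 2.5Q gives Q* = 3.6364, P* = 22.0909.
At the ceiling price 21, quantity supplied is (21 - 13)/2.5 = 3.2; supply is the short side, so Q = 3.2 trades at P = 21.
PS is the triangle above supply below 21: (1/2)(3.2)(21 - 13) = 12.8.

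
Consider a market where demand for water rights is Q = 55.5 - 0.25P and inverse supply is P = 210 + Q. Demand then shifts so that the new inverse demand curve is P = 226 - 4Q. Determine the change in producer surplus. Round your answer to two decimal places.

2.24

Rewriting demand in inverse form: P = 222 - 4Q.
Initial equilibrium: Q_0 = 2.4, P_0 = 212.4; CS_0 = (1/2)(2.4)(9.6) = 11.52, PS_0 = (1/2)(2.4)(2.4) = 2.88.
New equilibrium: 226 - 4Q = 210 + Q gives Q_1 = 3.2, P_1 = 213.2; CS_1 = 20.48, PS_1 = 5.12.
Change in producer surplus = 5.12 - 2.88 = 2.24.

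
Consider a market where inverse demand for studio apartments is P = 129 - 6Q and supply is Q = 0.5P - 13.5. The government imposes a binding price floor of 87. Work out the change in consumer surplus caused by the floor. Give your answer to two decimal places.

Rewriting supply in inverse form: P = 27 + 2Q.
Free-market equilibrium: 129 - 6Q = 27 + 2Q gives Q* = 12.75, P* = 52.5.
At P = 87, buyers demand (129 - 87)/6 = 7 while sellers would supply more, so the quantity traded is 7 at price 87.
CS goes from (1/2)(12.75)(76.5) = 487.6875 to 147 (computed as (129 - 87)(7) - (1/2)(6)(7)^2), a change of -340.6875.

-340.69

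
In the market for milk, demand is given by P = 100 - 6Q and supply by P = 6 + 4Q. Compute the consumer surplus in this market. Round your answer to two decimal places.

Equilibrium: 100 - 6Q = 6 + 4Q, so Q* = 9.4 and P* = 43.6.
CS is the area between the demand curve and P* from 0 to Q*: (1/2)(9.4)(56.4) = 265.08.

265.08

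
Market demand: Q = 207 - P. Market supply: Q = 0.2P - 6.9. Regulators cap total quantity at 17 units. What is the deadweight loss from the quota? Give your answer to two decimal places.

Rewriting demand in inverse form: P = 207 - Q.
Rewriting supply in inverse form: P = 34.5 + 5Q.
Unrestricted equilibrium: Q* = (207 - 34.5)/(1 + 5) = 28.75.
At Q = 17 the demand price is 207 - (17) = 190 and the supply price is 34.5 + 5(17) = 119.5.
Deadweight loss is the triangle between the curves from 17 to 28.75: (1/2)(190 - 119.5)(28.75 - 17) = 414.1875.

414.19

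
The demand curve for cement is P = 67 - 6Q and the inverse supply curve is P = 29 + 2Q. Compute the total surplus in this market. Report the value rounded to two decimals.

Equilibrium: 67 - 6Q = 29 + 2Q, so Q* = 4.75 and P* = 38.5.
CS = (1/2)(4.75)(28.5) = 67.6875 and PS = (1/2)(4.75)(9.5) = 22.5625, so total surplus = 90.25.

90.25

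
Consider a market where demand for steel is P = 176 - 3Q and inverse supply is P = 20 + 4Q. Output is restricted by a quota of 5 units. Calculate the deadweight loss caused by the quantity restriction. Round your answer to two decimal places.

Without the quota, 176 - 3Q = 20 + 4Q gives Q* = 22.2857.
At Q = 5 the demand price is 176 - 3(5) = 161 and the supply price is 20 + 4(5) = 40.
DWL = (1/2)(gap between curves at 5) x (Q* - 5) = (1/2)(121)(17.2857) = 1045.7857.

1045.79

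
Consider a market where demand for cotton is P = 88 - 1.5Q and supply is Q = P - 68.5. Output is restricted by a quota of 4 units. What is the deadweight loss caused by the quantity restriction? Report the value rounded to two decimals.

18.05

Rewriting supply in inverse form: P = 68.5 + Q.
Unrestricted equilibrium: Q* = (88 - 68.5)/(1.5 + 1) = 7.8.
At Q = 4 the demand price is 88 - 1.5(4) = 82 and the supply price is 68.5 + (4) = 72.5.
Deadweight loss is the triangle between the curves from 4 to 7.8: (1/2)(82 - 72.5)(7.8 - 4) = 18.05.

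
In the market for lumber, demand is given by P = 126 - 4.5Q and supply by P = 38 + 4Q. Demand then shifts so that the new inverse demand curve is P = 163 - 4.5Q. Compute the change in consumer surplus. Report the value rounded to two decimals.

245.43

Initial equilibrium: Q_0 = 10.3529, P_0 = 79.4118; CS_0 = (1/2)(10.3529)(46.5882) = 241.1626, PS_0 = (1/2)(10.3529)(41.4118) = 214.3668.
New equilibrium: 163 - 4.5Q = 38 + 4Q gives Q_1 = 14.7059, P_1 = 96.8235; CS_1 = 486.5917, PS_1 = 432.526.
Change in consumer surplus = 486.5917 - 241.1626 = 245.4291.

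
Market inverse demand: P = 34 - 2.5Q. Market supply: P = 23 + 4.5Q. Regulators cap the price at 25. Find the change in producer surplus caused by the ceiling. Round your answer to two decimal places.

Without the control, 34 - 2.5Q = 23 + 4.5Q so Q* = 1.5714 and P* = 30.0714.
At the ceiling price 25, quantity supplied is (25 - 23)/4.5 = 0.4444; supply is the short side, so Q = 0.4444 trades at P = 25.
PS goes from (1/2)(1.5714)(7.0714) = 5.5561 to 0.4444 (computed as (25 - 23)(0.4444) - (1/2)(4.5)(0.4444)^2), a change of -5.1117.

-5.11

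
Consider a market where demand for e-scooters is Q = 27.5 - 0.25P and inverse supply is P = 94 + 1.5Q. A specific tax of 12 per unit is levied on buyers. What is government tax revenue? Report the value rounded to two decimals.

8.73

Rewriting demand in inverse form: P = 110 - 4Q.
Pre-tax equilibrium: 110 - 4Q = 94 + 1.5Q gives Q* = 2.9091, P* = 98.3636.
A tax on buyers shifts demand down by 12: (110 - 12) - 4Q = 94 + 1.5Q, so Q_t = 0.7273. Buyers pay P_b = 107.0909; sellers receive P_s = P_b - 12 = 95.0909.
Revenue is the tax times quantity traded: 12 x 0.7273 = 8.7273.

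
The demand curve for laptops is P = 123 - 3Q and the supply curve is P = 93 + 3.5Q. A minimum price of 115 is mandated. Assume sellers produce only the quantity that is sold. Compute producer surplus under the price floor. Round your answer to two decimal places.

46.22

Free-market equilibrium: 123 - 3Q = 93 + 3.5Q gives Q* = 4.6154, P* = 109.1538.
At the floor price 115, quantity demanded is (123 - 115)/3 = 2.6667; demand is the short side, so Q = 2.6667 trades at P = 115.
The supply price at Q = 2.6667 is 102.3333. PS is the trapezoid between 115 and supply over [0, 2.6667]: (1/2)[(115 - 93) + (115 - 102.3333)](2.6667) = 46.2222.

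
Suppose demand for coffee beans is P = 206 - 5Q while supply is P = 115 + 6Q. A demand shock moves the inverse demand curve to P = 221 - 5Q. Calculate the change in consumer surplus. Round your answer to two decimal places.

Initial equilibrium: Q_0 = 8.2727, P_0 = 164.6364; CS_0 = (1/2)(8.2727)(41.3636) = 171.095, PS_0 = (1/2)(8.2727)(49.6364) = 205.314.
New equilibrium: 221 - 5Q = 115 + 6Q gives Q_1 = 9.6364, P_1 = 172.8182; CS_1 = 232.1488, PS_1 = 278.5785.
Change in consumer surplus = 232.1488 - 171.095 = 61.0537.

61.05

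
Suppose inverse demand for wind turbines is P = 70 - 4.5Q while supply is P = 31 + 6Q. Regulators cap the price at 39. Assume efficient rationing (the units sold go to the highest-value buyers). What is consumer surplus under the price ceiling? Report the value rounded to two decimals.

Free-market equilibrium: 70 - 4.5Q = 31 + 6Q gives Q* = 3.7143, P* = 53.2857.
At P = 39, sellers supply (39 - 31)/6 = 1.3333 while buyers want more, so the quantity traded is 1.3333 at price 39.
The demand price at Q = 1.3333 is 64. CS is the trapezoid between demand and 39 over [0, 1.3333]: (1/2)[(70 - 39) + (64 - 39)](1.3333) = 37.3333.

37.33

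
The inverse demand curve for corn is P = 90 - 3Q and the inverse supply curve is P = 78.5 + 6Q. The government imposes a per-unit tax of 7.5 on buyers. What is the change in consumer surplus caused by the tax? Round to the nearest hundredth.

Pre-tax equilibrium: 90 - 3Q = 78.5 + 6Q gives Q* = 1.2778, P* = 86.1667.
With the tax, buyers' net willingness to pay falls by 7.5: (90 - 7.5) - 3Q = 78.5 + 6Q, so Q_t = 0.4444. Buyers pay P_b = 88.6667; sellers receive P_s = P_b - 7.5 = 81.1667.
CS falls from (1/2)(1.2778)(3.8333) = 2.4491 to (1/2)(0.4444)(1.3333) = 0.2963, a change of -2.1528.

-2.15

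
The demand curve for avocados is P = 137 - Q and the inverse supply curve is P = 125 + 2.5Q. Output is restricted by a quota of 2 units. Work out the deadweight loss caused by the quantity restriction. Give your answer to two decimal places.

3.57

Without the quota, 137 - Q = 125 + 2.5Q gives Q* = 3.4286.
At Q = 2 the demand price is 137 - (2) = 135 and the supply price is 125 + 2.5(2) = 130.
DWL = (1/2)(gap between curves at 2) x (Q* - 2) = (1/2)(5)(1.4286) = 3.5714.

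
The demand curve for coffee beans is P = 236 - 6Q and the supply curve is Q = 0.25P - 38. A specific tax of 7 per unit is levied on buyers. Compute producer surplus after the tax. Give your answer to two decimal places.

Rewriting supply in inverse form: P = 152 + 4Q.
Without the tax, 236 - 6Q = 152 + 4Q so Q* = 8.4 and P* = 185.6.
A tax on buyers shifts demand down by 7: (236 - 7) - 6Q = 152 + 4Q, so Q_t = 7.7. Buyers pay P_b = 189.8; sellers receive P_s = P_b - 7 = 182.8.
Producer surplus is the triangle above supply below P_s: (1/2)(7.7)(182.8 - 152) = 118.58.

118.58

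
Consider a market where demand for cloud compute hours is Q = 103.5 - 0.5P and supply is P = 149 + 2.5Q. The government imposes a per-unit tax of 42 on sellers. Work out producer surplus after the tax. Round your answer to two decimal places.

Rewriting demand in inverse form: P = 207 - 2Q.
Pre-tax equilibrium: 207 - 2Q = 149 + 2.5Q gives Q* = 12.8889, P* = 181.2222.
A tax on sellers shifts supply up by 42: 207 - 2Q = 149 + 2.5Q + 42, so Q_t = 3.5556. Buyers pay P_b = 199.8889; sellers receive P_s = P_b - 42 = 157.8889.
Producer surplus is the triangle above supply below P_s: (1/2)(3.5556)(157.8889 - 149) = 15.8025.

15.80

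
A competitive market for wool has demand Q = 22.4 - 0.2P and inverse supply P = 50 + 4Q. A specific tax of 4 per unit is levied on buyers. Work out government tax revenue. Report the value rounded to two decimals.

25.78

Rewriting demand in inverse form: P = 112 - 5Q.
Pre-tax equilibrium: 112 - 5Q = 50 + 4Q gives Q* = 6.8889, P* = 77.5556.
A tax on buyers shifts demand down by 4: (112 - 4) - 5Q = 50 + 4Q, so Q_t = 6.4444. Buyers pay P_b = 79.7778; sellers receive P_s = P_b - 4 = 75.7778.
Revenue is the tax times quantity traded: 4 x 6.4444 = 25.7778.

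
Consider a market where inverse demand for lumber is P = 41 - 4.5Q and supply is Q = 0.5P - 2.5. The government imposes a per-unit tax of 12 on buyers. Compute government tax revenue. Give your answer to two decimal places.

44.31

Rewriting supply in inverse form: P = 5 + 2Q.
Without the tax, 41 - 4.5Q = 5 + 2Q so Q* = 5.5385 and P* = 16.0769.
A tax on buyers shifts demand down by 12: (41 - 12) - 4.5Q = 5 + 2Q, so Q_t = 3.6923. Buyers pay P_b = 24.3846; sellers receive P_s = P_b - 12 = 12.3846.
Tax revenue = t x Q_t = 12 x 3.6923 = 44.3077.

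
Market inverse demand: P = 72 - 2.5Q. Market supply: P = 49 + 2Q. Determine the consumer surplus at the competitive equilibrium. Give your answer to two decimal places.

Setting demand equal to supply, 23 = 4.5Q, so Q* = 5.1111 and P* = 59.2222.
Consumer surplus is the triangle under demand above P*: (1/2)(5.1111)(72 - 59.2222) = (1/2)(5.1111)(12.7778) = 32.6543.

32.65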